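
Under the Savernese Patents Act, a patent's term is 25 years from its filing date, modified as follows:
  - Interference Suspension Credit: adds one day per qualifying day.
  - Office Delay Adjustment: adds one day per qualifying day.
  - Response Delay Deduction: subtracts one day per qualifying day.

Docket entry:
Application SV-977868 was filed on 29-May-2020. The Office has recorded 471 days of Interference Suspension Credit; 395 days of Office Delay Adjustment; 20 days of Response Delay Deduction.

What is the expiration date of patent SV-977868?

Base term: filing date + 25 years → 29 May 2045.
Interference Suspension Credit: +471 days → 12 September 2046.
Office Delay Adjustment: +395 days → 12 October 2047.
Response Delay Deduction: −20 days → 22 September 2047.

September 22, 2047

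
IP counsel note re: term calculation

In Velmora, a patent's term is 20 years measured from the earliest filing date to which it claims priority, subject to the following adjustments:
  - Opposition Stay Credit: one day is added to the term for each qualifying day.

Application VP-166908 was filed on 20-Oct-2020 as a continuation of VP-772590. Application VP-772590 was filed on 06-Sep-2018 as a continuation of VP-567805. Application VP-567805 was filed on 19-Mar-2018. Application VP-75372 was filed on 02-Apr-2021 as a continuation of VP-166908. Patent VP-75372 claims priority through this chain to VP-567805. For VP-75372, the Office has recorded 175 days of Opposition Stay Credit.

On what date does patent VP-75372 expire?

September 10, 2038

Earliest priority filing: 19 March 2018.
Base term: 19 March 2018 + 20 years → 19 March 2038.
Opposition Stay Credit: +175 days → 10 September 2038.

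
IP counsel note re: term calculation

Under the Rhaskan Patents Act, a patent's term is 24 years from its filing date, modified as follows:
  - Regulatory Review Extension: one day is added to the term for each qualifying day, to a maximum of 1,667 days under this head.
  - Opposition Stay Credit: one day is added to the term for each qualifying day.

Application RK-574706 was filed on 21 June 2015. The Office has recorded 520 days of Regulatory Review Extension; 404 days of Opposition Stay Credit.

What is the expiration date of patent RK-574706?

2041-12-31

Base term: filing date + 24 years → 21 June 2039.
Regulatory Review Extension: 520 days (within the 1667-day cap) → +520 days → 22 November 2040.
Opposition Stay Credit: +404 days → 31 December 2041.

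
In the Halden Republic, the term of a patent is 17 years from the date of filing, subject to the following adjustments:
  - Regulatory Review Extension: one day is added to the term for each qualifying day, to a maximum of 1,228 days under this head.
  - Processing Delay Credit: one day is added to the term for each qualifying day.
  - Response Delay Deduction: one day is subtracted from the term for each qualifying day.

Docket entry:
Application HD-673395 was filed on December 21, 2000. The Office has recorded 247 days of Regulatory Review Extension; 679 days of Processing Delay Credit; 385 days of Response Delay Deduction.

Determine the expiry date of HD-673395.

June 15, 2019

Base term: filing date + 17 years → 21 December 2017.
Regulatory Review Extension: 247 days (within the 1228-day cap) → +247 days → 25 August 2018.
Processing Delay Credit: +679 days → 4 July 2020.
Response Delay Deduction: −385 days → 15 June 2019.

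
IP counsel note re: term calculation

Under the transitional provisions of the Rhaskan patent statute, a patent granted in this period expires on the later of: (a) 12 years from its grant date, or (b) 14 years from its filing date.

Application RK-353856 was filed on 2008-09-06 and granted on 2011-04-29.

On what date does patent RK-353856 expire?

(a) grant + 12 years → 29 April 2023.
(b) filing + 14 years → 6 September 2022.
Later of the two: 29 April 2023.

2023-04-29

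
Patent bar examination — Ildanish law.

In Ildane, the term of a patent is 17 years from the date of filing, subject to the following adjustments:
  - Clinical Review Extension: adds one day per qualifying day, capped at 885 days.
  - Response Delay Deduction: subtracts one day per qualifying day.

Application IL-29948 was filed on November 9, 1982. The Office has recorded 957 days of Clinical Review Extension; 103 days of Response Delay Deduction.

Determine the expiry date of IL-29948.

Base term: filing date + 17 years → 9 November 1999.
Clinical Review Extension: 957 days claimed exceeds the 885-day cap, so +885 days → 12 April 2002.
Response Delay Deduction: −103 days → 30 December 2001.

December 30, 2001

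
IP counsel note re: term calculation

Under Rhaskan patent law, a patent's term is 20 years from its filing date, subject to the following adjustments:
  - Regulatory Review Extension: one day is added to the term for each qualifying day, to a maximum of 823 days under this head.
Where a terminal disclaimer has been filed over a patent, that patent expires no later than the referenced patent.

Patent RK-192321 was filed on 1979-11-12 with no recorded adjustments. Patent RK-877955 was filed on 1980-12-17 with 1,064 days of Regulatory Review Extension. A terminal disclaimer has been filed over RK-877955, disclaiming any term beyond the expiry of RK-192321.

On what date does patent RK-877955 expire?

November 12, 1999

Natural term of RK-877955:
  Base: filing + 20 years → 17 December 2000.
  Regulatory Review Extension: 1064 days claimed exceeds the 823-day cap, so +823 days → 20 March 2003.
Expiry of referenced patent RK-192321:
  Base: filing + 20 years → 12 November 1999.
Terminal disclaimer: RK-877955 expires on the earlier of 20 March 2003 and 12 November 1999.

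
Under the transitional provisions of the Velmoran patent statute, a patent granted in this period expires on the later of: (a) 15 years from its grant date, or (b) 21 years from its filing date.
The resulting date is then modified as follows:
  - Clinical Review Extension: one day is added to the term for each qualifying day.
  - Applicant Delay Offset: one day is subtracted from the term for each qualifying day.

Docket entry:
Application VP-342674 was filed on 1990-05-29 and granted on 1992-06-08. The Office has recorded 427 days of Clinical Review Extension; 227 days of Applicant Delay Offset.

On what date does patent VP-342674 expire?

(a) grant + 15 years → 8 June 2007.
(b) filing + 21 years → 29 May 2011.
Later of the two: 29 May 2011.
Clinical Review Extension: +427 days → 29 July 2012.
Applicant Delay Offset: −227 days → 15 December 2011.

December 15, 2011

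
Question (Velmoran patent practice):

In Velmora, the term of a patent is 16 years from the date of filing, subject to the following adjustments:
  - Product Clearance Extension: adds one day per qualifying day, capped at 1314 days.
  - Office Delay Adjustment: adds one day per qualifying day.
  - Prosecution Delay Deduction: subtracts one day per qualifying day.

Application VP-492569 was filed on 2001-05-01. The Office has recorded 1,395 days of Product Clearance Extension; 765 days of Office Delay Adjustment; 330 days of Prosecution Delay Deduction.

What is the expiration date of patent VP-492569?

Base term: filing date + 16 years → 1 May 2017.
Product Clearance Extension: 1395 days claimed exceeds the 1314-day cap, so +1314 days → 5 December 2020.
Office Delay Adjustment: +765 days → 9 January 2023.
Prosecution Delay Deduction: −330 days → 13 February 2022.

2022-02-13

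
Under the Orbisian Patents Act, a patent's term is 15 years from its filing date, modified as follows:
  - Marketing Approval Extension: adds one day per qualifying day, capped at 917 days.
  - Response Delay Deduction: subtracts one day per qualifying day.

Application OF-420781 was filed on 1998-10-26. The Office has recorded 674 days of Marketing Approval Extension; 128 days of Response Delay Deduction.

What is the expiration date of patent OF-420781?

Base term: filing date + 15 years → 26 October 2013.
Marketing Approval Extension: 674 days (within the 917-day cap) → +674 days → 31 August 2015.
Response Delay Deduction: −128 days → 25 April 2015.

2015-04-25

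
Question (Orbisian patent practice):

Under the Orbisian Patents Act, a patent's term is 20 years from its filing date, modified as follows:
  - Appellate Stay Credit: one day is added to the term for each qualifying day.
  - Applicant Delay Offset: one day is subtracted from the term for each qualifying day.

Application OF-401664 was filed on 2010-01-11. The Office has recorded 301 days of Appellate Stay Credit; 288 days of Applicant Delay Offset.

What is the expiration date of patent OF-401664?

Base term: filing date + 20 years → 11 January 2030.
Appellate Stay Credit: +301 days → 8 November 2030.
Applicant Delay Offset: −288 days → 24 January 2030.

January 24, 2030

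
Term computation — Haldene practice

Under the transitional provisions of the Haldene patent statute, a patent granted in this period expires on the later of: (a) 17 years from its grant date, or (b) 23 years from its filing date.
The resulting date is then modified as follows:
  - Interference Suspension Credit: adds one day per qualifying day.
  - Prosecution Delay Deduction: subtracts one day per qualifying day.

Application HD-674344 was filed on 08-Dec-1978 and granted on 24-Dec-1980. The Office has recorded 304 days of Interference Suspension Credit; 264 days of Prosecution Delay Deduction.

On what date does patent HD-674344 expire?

(a) grant + 17 years → 24 December 1997.
(b) filing + 23 years → 8 December 2001.
Later of the two: 8 December 2001.
Interference Suspension Credit: +304 days → 8 October 2002.
Prosecution Delay Deduction: −264 days → 17 January 2002.

2002-01-17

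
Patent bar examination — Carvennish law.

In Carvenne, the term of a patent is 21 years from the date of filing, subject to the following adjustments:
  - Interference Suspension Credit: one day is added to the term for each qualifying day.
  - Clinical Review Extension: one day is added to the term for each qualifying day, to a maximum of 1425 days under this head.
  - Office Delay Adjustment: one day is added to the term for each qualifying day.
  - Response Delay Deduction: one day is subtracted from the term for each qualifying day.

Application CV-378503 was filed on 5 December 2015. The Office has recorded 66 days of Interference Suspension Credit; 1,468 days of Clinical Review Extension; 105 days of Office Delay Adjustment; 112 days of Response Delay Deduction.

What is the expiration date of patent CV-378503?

Base term: filing date + 21 years → 5 December 2036.
Interference Suspension Credit: +66 days → 9 February 2037.
Clinical Review Extension: 1468 days claimed exceeds the 1425-day cap, so +1425 days → 4 January 2041.
Office Delay Adjustment: +105 days → 19 April 2041.
Response Delay Deduction: −112 days → 28 December 2040.

2040-12-28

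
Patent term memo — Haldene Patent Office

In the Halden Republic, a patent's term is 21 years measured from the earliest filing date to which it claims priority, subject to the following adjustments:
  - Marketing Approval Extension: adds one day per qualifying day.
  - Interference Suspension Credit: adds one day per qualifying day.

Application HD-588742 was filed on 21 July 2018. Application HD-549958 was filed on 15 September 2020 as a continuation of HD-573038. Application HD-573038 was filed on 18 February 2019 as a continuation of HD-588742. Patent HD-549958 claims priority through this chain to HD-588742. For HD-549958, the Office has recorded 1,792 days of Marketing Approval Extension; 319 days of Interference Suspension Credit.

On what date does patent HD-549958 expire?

Earliest priority filing: 21 July 2018.
Base term: 21 July 2018 + 21 years → 21 July 2039.
Marketing Approval Extension: +1792 days → 16 June 2044.
Interference Suspension Credit: +319 days → 1 May 2045.

May 1, 2045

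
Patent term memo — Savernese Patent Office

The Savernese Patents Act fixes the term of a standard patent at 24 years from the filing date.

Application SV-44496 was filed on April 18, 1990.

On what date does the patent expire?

2014-04-18

Filing date + 24 years → 18 April 2014.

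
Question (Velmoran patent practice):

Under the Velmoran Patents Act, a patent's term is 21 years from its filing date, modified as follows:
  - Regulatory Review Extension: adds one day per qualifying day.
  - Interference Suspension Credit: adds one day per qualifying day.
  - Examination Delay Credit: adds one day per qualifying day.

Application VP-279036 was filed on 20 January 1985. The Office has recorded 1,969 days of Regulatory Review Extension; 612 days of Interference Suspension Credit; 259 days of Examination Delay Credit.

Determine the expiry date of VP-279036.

Base term: filing date + 21 years → 20 January 2006.
Regulatory Review Extension: +1969 days → 12 June 2011.
Interference Suspension Credit: +612 days → 13 February 2013.
Examination Delay Credit: +259 days → 30 October 2013.

2013-10-30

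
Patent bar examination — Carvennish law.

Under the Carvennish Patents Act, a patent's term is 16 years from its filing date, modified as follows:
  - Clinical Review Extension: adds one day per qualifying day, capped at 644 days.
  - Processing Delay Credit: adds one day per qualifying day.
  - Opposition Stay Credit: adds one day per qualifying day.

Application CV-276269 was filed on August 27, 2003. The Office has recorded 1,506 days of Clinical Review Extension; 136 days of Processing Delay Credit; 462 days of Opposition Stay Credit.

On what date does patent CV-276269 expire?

2023-01-20

Base term: filing date + 16 years → 27 August 2019.
Clinical Review Extension: 1506 days claimed exceeds the 644-day cap, so +644 days → 1 June 2021.
Processing Delay Credit: +136 days → 15 October 2021.
Opposition Stay Credit: +462 days → 20 January 2023.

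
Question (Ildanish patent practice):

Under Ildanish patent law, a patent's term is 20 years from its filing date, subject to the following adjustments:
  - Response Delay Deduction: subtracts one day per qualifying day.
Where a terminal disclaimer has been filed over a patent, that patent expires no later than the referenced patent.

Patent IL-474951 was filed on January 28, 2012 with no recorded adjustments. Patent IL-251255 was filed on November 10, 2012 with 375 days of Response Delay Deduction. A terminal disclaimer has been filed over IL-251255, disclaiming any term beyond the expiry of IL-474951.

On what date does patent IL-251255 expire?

Natural term of IL-251255:
  Base: filing + 20 years → 10 November 2032.
  Response Delay Deduction: −375 days → 1 November 2031.
Expiry of referenced patent IL-474951:
  Base: filing + 20 years → 28 January 2032.
Terminal disclaimer: IL-251255 expires on the earlier of 1 November 2031 and 28 January 2032.

November 1, 2031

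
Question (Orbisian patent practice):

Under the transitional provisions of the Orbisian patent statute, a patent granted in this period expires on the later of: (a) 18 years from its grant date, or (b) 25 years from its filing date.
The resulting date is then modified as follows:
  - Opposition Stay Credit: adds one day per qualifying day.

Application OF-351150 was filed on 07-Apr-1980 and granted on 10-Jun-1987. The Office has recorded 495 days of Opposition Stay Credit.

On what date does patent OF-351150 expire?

(a) grant + 18 years → 10 June 2005.
(b) filing + 25 years → 7 April 2005.
Later of the two: 10 June 2005.
Opposition Stay Credit: +495 days → 18 October 2006.

October 18, 2006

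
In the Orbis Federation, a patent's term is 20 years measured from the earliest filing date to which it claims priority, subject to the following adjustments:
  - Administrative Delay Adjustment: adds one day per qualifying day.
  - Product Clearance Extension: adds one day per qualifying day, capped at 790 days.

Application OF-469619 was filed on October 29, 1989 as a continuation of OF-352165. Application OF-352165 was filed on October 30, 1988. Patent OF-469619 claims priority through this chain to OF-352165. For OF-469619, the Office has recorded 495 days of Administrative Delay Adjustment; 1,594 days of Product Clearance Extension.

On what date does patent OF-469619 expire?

Earliest priority filing: 30 October 1988.
Base term: 30 October 1988 + 20 years → 30 October 2008.
Administrative Delay Adjustment: +495 days → 9 March 2010.
Product Clearance Extension: 1594 days claimed exceeds the 790-day cap, so +790 days → 7 May 2012.

2012-05-07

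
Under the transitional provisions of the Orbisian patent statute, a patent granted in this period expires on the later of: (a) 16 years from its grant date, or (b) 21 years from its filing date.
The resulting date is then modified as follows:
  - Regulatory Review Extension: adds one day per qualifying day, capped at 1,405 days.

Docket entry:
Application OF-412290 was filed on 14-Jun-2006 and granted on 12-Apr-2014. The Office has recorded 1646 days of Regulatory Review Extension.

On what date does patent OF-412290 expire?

(a) grant + 16 years → 12 April 2030.
(b) filing + 21 years → 14 June 2027.
Later of the two: 12 April 2030.
Regulatory Review Extension: 1646 days claimed exceeds the 1405-day cap, so +1405 days → 15 February 2034.

2034-02-15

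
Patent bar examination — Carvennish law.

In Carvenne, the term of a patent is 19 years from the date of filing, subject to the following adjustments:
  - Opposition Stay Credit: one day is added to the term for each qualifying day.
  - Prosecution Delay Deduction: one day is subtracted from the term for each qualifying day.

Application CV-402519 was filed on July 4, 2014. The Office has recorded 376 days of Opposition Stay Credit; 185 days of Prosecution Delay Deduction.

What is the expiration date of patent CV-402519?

2034-01-11

Base term: filing date + 19 years → 4 July 2033.
Opposition Stay Credit: +376 days → 15 July 2034.
Prosecution Delay Deduction: −185 days → 11 January 2034.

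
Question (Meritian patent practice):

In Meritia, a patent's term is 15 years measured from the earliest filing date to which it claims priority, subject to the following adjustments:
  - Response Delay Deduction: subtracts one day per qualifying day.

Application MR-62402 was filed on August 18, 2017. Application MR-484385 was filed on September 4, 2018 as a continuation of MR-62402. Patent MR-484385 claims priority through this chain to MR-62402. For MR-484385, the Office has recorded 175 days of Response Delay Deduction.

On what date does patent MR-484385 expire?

2032-02-25

Earliest priority filing: 18 August 2017.
Base term: 18 August 2017 + 15 years → 18 August 2032.
Response Delay Deduction: −175 days → 25 February 2032.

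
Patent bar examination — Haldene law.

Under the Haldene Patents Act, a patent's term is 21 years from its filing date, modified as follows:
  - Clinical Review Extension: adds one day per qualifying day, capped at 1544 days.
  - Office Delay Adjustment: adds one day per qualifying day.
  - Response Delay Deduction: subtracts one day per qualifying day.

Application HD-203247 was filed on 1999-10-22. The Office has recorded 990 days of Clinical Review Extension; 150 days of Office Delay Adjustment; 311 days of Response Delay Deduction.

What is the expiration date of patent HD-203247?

January 29, 2023

Base term: filing date + 21 years → 22 October 2020.
Clinical Review Extension: 990 days (within the 1544-day cap) → +990 days → 9 July 2023.
Office Delay Adjustment: +150 days → 6 December 2023.
Response Delay Deduction: −311 days → 29 January 2023.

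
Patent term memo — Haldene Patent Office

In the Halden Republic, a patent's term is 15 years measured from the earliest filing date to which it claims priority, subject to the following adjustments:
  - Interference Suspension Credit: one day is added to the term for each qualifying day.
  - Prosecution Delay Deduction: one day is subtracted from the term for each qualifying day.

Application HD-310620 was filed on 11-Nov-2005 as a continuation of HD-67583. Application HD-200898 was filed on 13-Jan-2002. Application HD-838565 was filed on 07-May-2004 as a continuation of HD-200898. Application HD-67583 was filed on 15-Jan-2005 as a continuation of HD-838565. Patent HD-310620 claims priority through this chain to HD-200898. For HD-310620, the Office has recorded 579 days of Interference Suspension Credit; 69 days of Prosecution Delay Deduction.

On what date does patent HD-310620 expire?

June 7, 2018

Earliest priority filing: 13 January 2002.
Base term: 13 January 2002 + 15 years → 13 January 2017.
Interference Suspension Credit: +579 days → 15 August 2018.
Prosecution Delay Deduction: −69 days → 7 June 2018.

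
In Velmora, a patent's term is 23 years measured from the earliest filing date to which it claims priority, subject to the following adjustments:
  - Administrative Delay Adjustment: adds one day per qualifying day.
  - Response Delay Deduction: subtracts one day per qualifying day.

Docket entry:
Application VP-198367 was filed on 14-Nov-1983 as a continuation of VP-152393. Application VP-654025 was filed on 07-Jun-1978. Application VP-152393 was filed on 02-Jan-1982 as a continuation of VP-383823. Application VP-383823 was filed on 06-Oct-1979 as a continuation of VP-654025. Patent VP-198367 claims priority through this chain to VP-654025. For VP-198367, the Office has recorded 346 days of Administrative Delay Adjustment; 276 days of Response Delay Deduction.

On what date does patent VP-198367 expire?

Earliest priority filing: 7 June 1978.
Base term: 7 June 1978 + 23 years → 7 June 2001.
Administrative Delay Adjustment: +346 days → 19 May 2002.
Response Delay Deduction: −276 days → 16 August 2001.

2001-08-16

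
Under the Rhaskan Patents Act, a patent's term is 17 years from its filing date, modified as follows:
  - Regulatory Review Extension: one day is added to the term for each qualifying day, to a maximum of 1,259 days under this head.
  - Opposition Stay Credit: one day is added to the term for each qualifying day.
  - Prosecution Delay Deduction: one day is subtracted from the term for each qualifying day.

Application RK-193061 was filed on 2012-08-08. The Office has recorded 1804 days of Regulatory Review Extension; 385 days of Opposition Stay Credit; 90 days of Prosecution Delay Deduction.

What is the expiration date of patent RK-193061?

Base term: filing date + 17 years → 8 August 2029.
Regulatory Review Extension: 1804 days claimed exceeds the 1259-day cap, so +1259 days → 18 January 2033.
Opposition Stay Credit: +385 days → 7 February 2034.
Prosecution Delay Deduction: −90 days → 9 November 2033.

2033-11-09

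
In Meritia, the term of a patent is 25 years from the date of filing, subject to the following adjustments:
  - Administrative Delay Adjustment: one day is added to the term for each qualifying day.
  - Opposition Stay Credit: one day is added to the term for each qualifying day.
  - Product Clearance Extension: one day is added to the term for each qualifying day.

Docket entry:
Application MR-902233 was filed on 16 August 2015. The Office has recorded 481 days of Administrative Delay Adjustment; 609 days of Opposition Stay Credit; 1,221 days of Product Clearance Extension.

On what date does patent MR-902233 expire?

Base term: filing date + 25 years → 16 August 2040.
Administrative Delay Adjustment: +481 days → 10 December 2041.
Opposition Stay Credit: +609 days → 11 August 2043.
Product Clearance Extension: +1221 days → 14 December 2046.

December 14, 2046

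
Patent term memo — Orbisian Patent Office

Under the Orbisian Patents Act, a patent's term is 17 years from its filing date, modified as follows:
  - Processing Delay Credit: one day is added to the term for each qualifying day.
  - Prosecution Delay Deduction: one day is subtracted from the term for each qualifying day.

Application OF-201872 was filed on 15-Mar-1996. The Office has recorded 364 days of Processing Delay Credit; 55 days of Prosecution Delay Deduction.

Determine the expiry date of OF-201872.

Base term: filing date + 17 years → 15 March 2013.
Processing Delay Credit: +364 days → 14 March 2014.
Prosecution Delay Deduction: −55 days → 18 January 2014.

January 18, 2014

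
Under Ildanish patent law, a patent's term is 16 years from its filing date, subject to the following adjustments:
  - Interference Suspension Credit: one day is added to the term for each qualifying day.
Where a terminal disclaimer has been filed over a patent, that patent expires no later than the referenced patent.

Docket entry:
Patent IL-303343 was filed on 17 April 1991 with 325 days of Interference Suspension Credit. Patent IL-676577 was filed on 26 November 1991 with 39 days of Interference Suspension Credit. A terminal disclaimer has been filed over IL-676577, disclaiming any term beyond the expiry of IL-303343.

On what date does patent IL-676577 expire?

Natural term of IL-676577:
  Base: filing + 16 years → 26 November 2007.
  Interference Suspension Credit: +39 days → 4 January 2008.
Expiry of referenced patent IL-303343:
  Base: filing + 16 years → 17 April 2007.
  Interference Suspension Credit: +325 days → 7 March 2008.
Terminal disclaimer: IL-676577 expires on the earlier of 4 January 2008 and 7 March 2008.

January 4, 2008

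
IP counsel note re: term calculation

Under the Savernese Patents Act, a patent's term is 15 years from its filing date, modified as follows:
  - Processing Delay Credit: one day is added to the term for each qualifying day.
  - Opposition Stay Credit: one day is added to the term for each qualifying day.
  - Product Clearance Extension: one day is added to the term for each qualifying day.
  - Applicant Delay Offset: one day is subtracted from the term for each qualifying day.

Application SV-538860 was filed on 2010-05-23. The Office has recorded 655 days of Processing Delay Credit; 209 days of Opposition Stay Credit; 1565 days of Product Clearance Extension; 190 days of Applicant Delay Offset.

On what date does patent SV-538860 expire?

July 10, 2031

Base term: filing date + 15 years → 23 May 2025.
Processing Delay Credit: +655 days → 9 March 2027.
Opposition Stay Credit: +209 days → 4 October 2027.
Product Clearance Extension: +1565 days → 16 January 2032.
Applicant Delay Offset: −190 days → 10 July 2031.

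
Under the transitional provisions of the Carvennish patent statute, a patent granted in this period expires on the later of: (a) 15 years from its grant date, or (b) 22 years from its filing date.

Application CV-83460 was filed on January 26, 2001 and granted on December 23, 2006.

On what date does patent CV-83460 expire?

(a) grant + 15 years → 23 December 2021.
(b) filing + 22 years → 26 January 2023.
Later of the two: 26 January 2023.

January 26, 2023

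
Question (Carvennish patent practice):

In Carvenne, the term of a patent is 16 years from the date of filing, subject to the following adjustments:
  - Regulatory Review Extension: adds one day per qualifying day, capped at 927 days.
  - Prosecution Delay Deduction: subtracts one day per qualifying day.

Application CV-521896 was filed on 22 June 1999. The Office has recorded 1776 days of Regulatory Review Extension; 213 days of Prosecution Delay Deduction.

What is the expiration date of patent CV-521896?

Base term: filing date + 16 years → 22 June 2015.
Regulatory Review Extension: 1776 days claimed exceeds the 927-day cap, so +927 days → 4 January 2018.
Prosecution Delay Deduction: −213 days → 5 June 2017.

2017-06-05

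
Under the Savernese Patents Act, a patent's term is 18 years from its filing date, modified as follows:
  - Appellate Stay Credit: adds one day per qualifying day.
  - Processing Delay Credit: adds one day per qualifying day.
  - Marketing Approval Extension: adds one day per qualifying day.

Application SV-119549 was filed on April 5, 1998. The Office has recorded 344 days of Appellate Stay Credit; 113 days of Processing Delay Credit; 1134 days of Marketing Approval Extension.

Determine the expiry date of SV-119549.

Base term: filing date + 18 years → 5 April 2016.
Appellate Stay Credit: +344 days → 15 March 2017.
Processing Delay Credit: +113 days → 6 July 2017.
Marketing Approval Extension: +1134 days → 13 August 2020.

2020-08-13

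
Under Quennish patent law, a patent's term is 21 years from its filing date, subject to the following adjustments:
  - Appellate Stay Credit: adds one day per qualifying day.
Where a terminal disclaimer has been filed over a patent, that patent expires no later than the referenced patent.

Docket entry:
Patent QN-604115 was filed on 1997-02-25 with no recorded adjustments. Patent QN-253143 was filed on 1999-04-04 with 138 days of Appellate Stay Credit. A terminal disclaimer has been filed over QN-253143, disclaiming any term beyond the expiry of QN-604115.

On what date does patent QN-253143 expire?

February 25, 2018

Natural term of QN-253143:
  Base: filing + 21 years → 4 April 2020.
  Appellate Stay Credit: +138 days → 20 August 2020.
Expiry of referenced patent QN-604115:
  Base: filing + 21 years → 25 February 2018.
Terminal disclaimer: QN-253143 expires on the earlier of 20 August 2020 and 25 February 2018.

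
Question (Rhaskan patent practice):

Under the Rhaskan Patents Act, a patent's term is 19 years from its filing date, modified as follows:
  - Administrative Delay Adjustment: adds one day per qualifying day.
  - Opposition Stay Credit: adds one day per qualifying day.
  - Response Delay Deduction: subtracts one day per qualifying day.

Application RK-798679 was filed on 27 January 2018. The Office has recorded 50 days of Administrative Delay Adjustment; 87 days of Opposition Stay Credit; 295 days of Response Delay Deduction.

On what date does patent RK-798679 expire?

Base term: filing date + 19 years → 27 January 2037.
Administrative Delay Adjustment: +50 days → 18 March 2037.
Opposition Stay Credit: +87 days → 13 June 2037.
Response Delay Deduction: −295 days → 22 August 2036.

2036-08-22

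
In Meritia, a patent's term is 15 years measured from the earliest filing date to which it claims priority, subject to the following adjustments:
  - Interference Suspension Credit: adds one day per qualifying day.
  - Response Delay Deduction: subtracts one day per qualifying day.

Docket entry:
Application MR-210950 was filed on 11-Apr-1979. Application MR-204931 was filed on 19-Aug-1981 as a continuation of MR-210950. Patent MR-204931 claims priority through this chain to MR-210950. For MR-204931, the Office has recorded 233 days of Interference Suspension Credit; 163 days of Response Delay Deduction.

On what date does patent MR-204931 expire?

June 20, 1994

Earliest priority filing: 11 April 1979.
Base term: 11 April 1979 + 15 years → 11 April 1994.
Interference Suspension Credit: +233 days → 30 November 1994.
Response Delay Deduction: −163 days → 20 June 1994.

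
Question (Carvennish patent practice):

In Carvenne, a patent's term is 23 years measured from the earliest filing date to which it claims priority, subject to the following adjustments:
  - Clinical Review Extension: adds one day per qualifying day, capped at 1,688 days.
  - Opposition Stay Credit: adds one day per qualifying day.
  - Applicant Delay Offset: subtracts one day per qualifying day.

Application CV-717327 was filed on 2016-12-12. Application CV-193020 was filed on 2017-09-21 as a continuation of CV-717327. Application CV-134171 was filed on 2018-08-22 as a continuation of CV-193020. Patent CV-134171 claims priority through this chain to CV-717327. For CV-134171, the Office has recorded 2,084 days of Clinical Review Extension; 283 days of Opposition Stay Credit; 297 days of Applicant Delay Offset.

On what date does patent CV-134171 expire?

2044-07-12

Earliest priority filing: 12 December 2016.
Base term: 12 December 2016 + 23 years → 12 December 2039.
Clinical Review Extension: 2084 days claimed exceeds the 1688-day cap, so +1688 days → 26 July 2044.
Opposition Stay Credit: +283 days → 5 May 2045.
Applicant Delay Offset: −297 days → 12 July 2044.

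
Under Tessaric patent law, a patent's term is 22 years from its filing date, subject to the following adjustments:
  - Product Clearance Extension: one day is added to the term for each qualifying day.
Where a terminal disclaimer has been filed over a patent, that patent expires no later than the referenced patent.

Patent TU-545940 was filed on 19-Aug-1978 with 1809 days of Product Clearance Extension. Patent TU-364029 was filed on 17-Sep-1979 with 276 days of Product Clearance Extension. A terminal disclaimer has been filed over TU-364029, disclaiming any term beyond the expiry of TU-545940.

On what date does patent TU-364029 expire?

June 20, 2002

Natural term of TU-364029:
  Base: filing + 22 years → 17 September 2001.
  Product Clearance Extension: +276 days → 20 June 2002.
Expiry of referenced patent TU-545940:
  Base: filing + 22 years → 19 August 2000.
  Product Clearance Extension: +1809 days → 2 August 2005.
Terminal disclaimer: TU-364029 expires on the earlier of 20 June 2002 and 2 August 2005.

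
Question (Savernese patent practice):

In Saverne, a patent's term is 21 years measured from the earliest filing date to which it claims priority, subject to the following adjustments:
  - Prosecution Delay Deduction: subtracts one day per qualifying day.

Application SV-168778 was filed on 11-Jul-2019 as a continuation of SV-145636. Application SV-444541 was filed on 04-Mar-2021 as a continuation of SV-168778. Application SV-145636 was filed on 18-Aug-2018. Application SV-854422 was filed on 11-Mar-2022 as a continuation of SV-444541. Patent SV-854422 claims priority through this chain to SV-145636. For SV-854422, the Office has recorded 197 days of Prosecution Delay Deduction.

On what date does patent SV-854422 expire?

2039-02-02

Earliest priority filing: 18 August 2018.
Base term: 18 August 2018 + 21 years → 18 August 2039.
Prosecution Delay Deduction: −197 days → 2 February 2039.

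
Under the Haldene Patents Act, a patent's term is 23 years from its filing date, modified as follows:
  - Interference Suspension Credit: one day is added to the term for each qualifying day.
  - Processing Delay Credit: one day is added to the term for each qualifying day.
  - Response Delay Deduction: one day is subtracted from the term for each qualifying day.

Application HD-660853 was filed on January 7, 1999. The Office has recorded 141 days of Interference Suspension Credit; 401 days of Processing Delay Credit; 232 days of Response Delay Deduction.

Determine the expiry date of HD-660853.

2022-11-13

Base term: filing date + 23 years → 7 January 2022.
Interference Suspension Credit: +141 days → 28 May 2022.
Processing Delay Credit: +401 days → 3 July 2023.
Response Delay Deduction: −232 days → 13 November 2022.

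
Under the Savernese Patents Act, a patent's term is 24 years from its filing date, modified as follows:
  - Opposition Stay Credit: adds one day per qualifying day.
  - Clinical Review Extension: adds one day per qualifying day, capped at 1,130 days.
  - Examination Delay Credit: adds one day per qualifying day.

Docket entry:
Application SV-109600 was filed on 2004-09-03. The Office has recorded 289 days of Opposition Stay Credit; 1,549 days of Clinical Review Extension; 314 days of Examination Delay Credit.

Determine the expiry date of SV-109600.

June 2, 2033

Base term: filing date + 24 years → 3 September 2028.
Opposition Stay Credit: +289 days → 19 June 2029.
Clinical Review Extension: 1549 days claimed exceeds the 1130-day cap, so +1130 days → 23 July 2032.
Examination Delay Credit: +314 days → 2 June 2033.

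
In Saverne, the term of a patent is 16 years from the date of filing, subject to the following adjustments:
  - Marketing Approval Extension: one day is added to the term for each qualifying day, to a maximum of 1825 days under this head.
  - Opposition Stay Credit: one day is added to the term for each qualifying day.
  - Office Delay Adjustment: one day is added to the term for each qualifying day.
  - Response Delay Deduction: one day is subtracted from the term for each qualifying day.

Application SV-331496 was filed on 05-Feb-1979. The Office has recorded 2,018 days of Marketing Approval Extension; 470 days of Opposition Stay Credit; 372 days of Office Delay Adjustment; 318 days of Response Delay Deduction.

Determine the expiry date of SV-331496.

2001-07-12

Base term: filing date + 16 years → 5 February 1995.
Marketing Approval Extension: 2018 days claimed exceeds the 1825-day cap, so +1825 days → 4 February 2000.
Opposition Stay Credit: +470 days → 19 May 2001.
Office Delay Adjustment: +372 days → 26 May 2002.
Response Delay Deduction: −318 days → 12 July 2001.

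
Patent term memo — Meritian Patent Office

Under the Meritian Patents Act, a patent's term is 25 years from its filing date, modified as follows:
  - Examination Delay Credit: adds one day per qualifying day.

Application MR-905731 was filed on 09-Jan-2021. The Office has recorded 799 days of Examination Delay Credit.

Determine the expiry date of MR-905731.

March 18, 2048

Base term: filing date + 25 years → 9 January 2046.
Examination Delay Credit: +799 days → 18 March 2048.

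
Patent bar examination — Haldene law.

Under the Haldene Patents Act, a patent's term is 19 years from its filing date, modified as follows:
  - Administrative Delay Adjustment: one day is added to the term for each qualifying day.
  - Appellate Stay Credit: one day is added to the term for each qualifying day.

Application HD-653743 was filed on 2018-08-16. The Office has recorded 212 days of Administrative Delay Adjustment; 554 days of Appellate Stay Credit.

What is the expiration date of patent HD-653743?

2039-09-21

Base term: filing date + 19 years → 16 August 2037.
Administrative Delay Adjustment: +212 days → 16 March 2038.
Appellate Stay Credit: +554 days → 21 September 2039.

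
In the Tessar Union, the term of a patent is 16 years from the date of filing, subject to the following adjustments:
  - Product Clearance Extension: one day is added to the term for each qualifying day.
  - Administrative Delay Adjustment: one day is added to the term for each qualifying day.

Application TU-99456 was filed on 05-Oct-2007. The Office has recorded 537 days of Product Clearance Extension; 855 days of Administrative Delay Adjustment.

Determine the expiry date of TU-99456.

July 28, 2027

Base term: filing date + 16 years → 5 October 2023.
Product Clearance Extension: +537 days → 25 March 2025.
Administrative Delay Adjustment: +855 days → 28 July 2027.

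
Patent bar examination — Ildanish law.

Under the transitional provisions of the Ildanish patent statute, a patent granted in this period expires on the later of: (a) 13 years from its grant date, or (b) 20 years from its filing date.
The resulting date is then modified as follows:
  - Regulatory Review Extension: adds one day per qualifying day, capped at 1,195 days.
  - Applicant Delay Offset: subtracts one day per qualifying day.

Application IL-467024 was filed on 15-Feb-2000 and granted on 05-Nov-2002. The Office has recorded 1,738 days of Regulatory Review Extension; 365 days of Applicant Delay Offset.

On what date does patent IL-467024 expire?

(a) grant + 13 years → 5 November 2015.
(b) filing + 20 years → 15 February 2020.
Later of the two: 15 February 2020.
Regulatory Review Extension: 1738 days claimed exceeds the 1195-day cap, so +1195 days → 25 May 2023.
Applicant Delay Offset: −365 days → 25 May 2022.

2022-05-25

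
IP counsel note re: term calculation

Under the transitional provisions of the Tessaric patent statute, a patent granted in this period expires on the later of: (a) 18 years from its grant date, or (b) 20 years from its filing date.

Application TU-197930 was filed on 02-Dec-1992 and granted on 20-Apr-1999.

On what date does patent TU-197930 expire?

April 20, 2017

(a) grant + 18 years → 20 April 2017.
(b) filing + 20 years → 2 December 2012.
Later of the two: 20 April 2017.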